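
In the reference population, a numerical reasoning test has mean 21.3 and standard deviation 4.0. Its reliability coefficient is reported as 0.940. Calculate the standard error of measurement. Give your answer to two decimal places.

0.98

SEM = SD · √(1 − ρ) = 4.0 × √0.060 = 4.0 × 0.2449 = 0.980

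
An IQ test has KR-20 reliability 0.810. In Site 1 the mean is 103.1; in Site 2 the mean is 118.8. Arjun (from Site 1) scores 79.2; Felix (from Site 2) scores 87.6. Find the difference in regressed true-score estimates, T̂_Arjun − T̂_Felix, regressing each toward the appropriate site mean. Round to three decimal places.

-9.787

T̂_Arjun = 0.810(79.2) + 0.190(103.1) = 83.74100
T̂_Felix = 0.810(87.6) + 0.190(118.8) = 93.52800
Difference = 83.74100 − 93.52800 = -9.78700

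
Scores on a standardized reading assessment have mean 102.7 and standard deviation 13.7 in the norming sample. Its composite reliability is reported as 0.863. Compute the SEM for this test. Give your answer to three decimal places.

5.071

SEM = SD · √(1 − ρ) = 13.7 × √0.137 = 13.7 × 0.3701 = 5.0709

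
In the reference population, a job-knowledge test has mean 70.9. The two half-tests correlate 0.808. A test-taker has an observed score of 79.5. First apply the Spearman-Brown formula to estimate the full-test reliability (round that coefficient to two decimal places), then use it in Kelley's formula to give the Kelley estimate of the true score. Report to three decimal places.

78.554

Spearman-Brown: ρ = 2r/(1 + r) = 2(0.808)/(1 + 0.808) = 1.6160/1.808 = 0.8938 → 0.89
Regress the observed score toward the mean by the unreliability: T̂ = 0.89·79.5 + 0.11·70.9 = 70.755 + 7.799 = 78.5540.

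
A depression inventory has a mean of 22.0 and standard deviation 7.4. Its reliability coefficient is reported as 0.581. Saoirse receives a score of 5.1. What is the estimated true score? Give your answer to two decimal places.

T̂ = ρX + (1 − ρ)μ
  = 0.581 × 5.1 + 0.419 × 22.0
  = 2.9631 + 9.2180
  = 12.181
  ≈ 12.18

12.18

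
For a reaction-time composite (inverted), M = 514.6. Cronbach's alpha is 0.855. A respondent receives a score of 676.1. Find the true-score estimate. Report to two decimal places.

652.68

T̂ = 0.855(676.1) + 0.145(514.6) = 578.0655 + 74.6170 = 652.683 → 652.68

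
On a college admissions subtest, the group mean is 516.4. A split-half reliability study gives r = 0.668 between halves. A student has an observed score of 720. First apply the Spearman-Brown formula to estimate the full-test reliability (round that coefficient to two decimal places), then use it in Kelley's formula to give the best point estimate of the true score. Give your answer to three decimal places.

679.280

Spearman-Brown: ρ = 2r/(1 + r) = 2(0.668)/(1 + 0.668) = 1.3360/1.668 = 0.8010 → 0.80
T̂ = 0.80(720) + 0.20(516.4) = 576.00 + 103.280 = 679.2800 → 679.280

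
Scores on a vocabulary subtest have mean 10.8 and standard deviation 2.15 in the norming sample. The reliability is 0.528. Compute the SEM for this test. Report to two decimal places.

1.48

SEM = SD · √(1 − ρ) = 2.15 × √0.472 = 2.15 × 0.6870 = 1.477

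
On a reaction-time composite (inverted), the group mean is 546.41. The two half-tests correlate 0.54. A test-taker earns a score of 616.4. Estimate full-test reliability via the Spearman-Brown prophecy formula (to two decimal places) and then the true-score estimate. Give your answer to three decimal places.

595.403

Spearman-Brown: ρ = 2r/(1 + r) = 2(0.54)/(1 + 0.54) = 1.080/1.54 = 0.7013 → 0.70
T̂ = 0.70(616.4) + 0.30(546.41) = 431.480 + 163.9230 = 595.4030 → 595.403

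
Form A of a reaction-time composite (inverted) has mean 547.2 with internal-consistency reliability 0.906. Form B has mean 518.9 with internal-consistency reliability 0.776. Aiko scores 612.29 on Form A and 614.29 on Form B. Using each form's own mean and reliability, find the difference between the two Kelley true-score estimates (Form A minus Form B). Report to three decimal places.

13.249

T̂_A = 0.906(612.29) + 0.094(547.2) = 606.17154
T̂_B = 0.776(614.29) + 0.224(518.9) = 592.92264
T̂_A − T̂_B = 13.24890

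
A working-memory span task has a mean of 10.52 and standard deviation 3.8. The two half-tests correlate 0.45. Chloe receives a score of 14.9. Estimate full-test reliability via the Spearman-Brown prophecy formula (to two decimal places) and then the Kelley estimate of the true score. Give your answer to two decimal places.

13.24

Spearman-Brown: ρ = 2r/(1 + r) = 2(0.45)/(1 + 0.45) = 0.900/1.45 = 0.6207 → 0.62
Kelley's formula gives T̂ = 0.62·14.9 + 0.38·10.52 = 9.238 + 3.9976 = 13.236.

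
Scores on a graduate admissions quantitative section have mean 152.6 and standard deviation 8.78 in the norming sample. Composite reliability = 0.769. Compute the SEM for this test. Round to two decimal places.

SEM = SD · √(1 − ρ) = 8.78 × √0.231 = 8.78 × 0.4806 = 4.220

4.22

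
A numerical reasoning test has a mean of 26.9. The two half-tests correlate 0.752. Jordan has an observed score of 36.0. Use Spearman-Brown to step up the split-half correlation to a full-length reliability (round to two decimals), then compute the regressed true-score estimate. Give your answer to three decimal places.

34.726

Spearman-Brown: ρ = 2r/(1 + r) = 2(0.752)/(1 + 0.752) = 1.5040/1.752 = 0.8584 → 0.86
T̂ = ρX + (1 − ρ)μ
  = 0.86 × 36.0 + 0.14 × 26.9
  = 30.960 + 3.766
  = 34.7260
  ≈ 34.726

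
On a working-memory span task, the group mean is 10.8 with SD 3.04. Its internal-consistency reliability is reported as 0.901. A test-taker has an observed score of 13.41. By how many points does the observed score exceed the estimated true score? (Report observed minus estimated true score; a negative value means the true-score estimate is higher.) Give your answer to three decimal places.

0.258

T̂ = 0.901(13.41) + 0.099(10.8) = 12.08241 + 1.0692 = 13.15161 → 13.1516
X − T̂ = 13.41 − 13.1516 = 0.2584 → 0.258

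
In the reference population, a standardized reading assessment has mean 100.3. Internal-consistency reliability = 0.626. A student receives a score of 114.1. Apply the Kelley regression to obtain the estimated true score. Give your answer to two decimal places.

Regress the observed score toward the mean by the unreliability: T̂ = 0.626·114.1 + 0.374·100.3 = 71.4266 + 37.5122 = 108.939.

108.94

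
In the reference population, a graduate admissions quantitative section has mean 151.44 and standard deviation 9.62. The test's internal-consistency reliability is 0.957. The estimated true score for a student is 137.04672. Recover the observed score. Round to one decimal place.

136.4

T̂ = ρX + (1 − ρ)μ  ⇒  X = (T̂ − (1 − ρ)μ) / ρ
X = (137.04672 − 0.043 × 151.44) / 0.957 = (137.04672 − 6.51192) / 0.957 = 130.53480 / 0.957 = 136.400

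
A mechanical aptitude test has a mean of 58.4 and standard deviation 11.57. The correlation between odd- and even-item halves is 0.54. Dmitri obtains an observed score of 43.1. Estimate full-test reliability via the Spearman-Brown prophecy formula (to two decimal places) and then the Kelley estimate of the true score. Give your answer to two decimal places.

Spearman-Brown: ρ = 2r/(1 + r) = 2(0.54)/(1 + 0.54) = 1.080/1.54 = 0.7013 → 0.70
T̂ = ρX + (1 − ρ)μ
  = 0.70 × 43.1 + 0.30 × 58.4
  = 30.170 + 17.520
  = 47.690
  ≈ 47.69

47.69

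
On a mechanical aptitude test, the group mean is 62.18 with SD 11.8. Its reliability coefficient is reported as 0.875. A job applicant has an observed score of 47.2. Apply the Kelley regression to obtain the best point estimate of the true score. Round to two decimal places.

49.07

T̂ = ρX + (1 − ρ)μ
  = 0.875 × 47.2 + 0.125 × 62.18
  = 41.3000 + 7.77250
  = 49.073
  ≈ 49.07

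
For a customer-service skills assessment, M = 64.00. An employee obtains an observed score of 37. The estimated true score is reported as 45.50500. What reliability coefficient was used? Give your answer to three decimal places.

T̂ = ρX + (1 − ρ)μ  ⇒  T̂ − μ = ρ(X − μ)
ρ = (T̂ − μ)/(X − μ) = (45.50500 − 64.00) / (37 − 64.00) = -18.49500 / -27.00 = 0.68500

0.685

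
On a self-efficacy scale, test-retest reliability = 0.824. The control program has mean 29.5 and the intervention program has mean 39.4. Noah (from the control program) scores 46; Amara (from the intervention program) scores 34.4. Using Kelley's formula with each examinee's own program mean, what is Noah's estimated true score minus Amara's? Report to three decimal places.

7.816

T̂_Noah = 0.824(46) + 0.176(29.5) = 43.09600
T̂_Amara = 0.824(34.4) + 0.176(39.4) = 35.28000
Difference = 43.09600 − 35.28000 = 7.81600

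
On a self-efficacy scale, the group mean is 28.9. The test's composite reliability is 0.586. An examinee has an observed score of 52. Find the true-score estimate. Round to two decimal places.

42.44

Kelley's formula gives T̂ = 0.586·52 + 0.414·28.9 = 30.472 + 11.9646 = 42.437.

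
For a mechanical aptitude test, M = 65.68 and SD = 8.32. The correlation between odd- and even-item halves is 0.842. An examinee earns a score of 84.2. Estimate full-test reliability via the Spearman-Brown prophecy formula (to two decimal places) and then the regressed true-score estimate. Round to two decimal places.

82.53

Spearman-Brown: ρ = 2r/(1 + r) = 2(0.842)/(1 + 0.842) = 1.6840/1.842 = 0.9142 → 0.91
Kelley's formula gives T̂ = 0.91·84.2 + 0.09·65.68 = 76.622 + 5.9112 = 82.533.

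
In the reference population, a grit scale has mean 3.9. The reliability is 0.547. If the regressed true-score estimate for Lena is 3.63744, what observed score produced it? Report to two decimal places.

T̂ = ρX + (1 − ρ)μ  ⇒  X = (T̂ − (1 − ρ)μ) / ρ
X = (3.63744 − 0.453 × 3.9) / 0.547 = (3.63744 − 1.7667) / 0.547 = 1.87074 / 0.547 = 3.4200

3.42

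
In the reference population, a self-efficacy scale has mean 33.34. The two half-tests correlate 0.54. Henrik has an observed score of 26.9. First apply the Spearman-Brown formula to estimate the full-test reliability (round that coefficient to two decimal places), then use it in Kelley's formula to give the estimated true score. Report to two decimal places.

28.83

Spearman-Brown: ρ = 2r/(1 + r) = 2(0.54)/(1 + 0.54) = 1.080/1.54 = 0.7013 → 0.70
Weight the observed score by reliability and the mean by (1 − reliability): T̂ = 0.70·26.9 + 0.30·33.34 = 18.830 + 10.0020 = 28.832.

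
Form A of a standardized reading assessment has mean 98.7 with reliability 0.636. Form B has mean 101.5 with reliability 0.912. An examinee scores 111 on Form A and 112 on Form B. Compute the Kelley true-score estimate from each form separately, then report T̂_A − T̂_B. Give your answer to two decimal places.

T̂_A = 0.636(111) + 0.364(98.7) = 106.5228
T̂_B = 0.912(112) + 0.088(101.5) = 111.0760
T̂_A − T̂_B = -4.5532

-4.55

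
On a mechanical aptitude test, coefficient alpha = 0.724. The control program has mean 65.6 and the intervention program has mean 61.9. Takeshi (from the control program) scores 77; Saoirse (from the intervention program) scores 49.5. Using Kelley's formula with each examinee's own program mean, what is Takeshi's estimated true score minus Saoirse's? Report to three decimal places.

20.931

T̂_Takeshi = 0.724(77) + 0.276(65.6) = 73.85360
T̂_Saoirse = 0.724(49.5) + 0.276(61.9) = 52.92240
Difference = 73.85360 − 52.92240 = 20.93120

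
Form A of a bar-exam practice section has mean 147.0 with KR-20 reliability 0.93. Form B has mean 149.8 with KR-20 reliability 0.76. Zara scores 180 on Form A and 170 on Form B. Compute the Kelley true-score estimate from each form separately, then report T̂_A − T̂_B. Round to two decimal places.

T̂_A = 0.93(180) + 0.07(147.0) = 177.6900
T̂_B = 0.76(170) + 0.24(149.8) = 165.1520
T̂_A − T̂_B = 12.5380

12.54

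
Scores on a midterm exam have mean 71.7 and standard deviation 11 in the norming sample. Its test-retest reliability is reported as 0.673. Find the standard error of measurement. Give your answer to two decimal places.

SEM = SD · √(1 − ρ) = 11 × √0.327 = 11 × 0.5718 = 6.290

6.29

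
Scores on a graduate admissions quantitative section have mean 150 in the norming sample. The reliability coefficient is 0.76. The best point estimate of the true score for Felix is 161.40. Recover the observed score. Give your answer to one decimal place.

T̂ = ρX + (1 − ρ)μ  ⇒  X = (T̂ − (1 − ρ)μ) / ρ
X = (161.40 − 0.24 × 150) / 0.76 = (161.40 − 36.00) / 0.76 = 125.40 / 0.76 = 165.000

165.0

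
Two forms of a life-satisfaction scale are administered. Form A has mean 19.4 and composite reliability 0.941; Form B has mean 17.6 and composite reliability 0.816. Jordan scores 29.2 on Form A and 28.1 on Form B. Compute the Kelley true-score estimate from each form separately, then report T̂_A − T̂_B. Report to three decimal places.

T̂_A = 0.941(29.2) + 0.059(19.4) = 28.62180
T̂_B = 0.816(28.1) + 0.184(17.6) = 26.16800
T̂_A − T̂_B = 2.45380

2.454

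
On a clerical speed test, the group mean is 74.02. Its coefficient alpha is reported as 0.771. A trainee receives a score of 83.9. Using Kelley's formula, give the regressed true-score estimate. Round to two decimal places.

81.64

T̂ = 0.771(83.9) + 0.229(74.02) = 64.6869 + 16.95058 = 81.637 → 81.64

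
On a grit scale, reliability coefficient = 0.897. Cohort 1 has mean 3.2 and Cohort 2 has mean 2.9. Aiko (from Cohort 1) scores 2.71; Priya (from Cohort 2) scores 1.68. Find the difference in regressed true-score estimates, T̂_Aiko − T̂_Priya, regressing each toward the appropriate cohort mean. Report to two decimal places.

0.95

T̂_Aiko = 0.897(2.71) + 0.103(3.2) = 2.7605
T̂_Priya = 0.897(1.68) + 0.103(2.9) = 1.8057
Difference = 2.7605 − 1.8057 = 0.9548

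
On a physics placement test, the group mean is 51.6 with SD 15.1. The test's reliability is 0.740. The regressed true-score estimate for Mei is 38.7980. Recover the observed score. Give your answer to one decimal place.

T̂ = ρX + (1 − ρ)μ  ⇒  X = (T̂ − (1 − ρ)μ) / ρ
X = (38.7980 − 0.260 × 51.6) / 0.740 = (38.7980 − 13.4160) / 0.740 = 25.3820 / 0.740 = 34.300

34.3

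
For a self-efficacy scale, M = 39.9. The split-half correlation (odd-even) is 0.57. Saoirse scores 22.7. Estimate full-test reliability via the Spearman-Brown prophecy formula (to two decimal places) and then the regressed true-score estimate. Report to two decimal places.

Spearman-Brown: ρ = 2r/(1 + r) = 2(0.57)/(1 + 0.57) = 1.140/1.57 = 0.7261 → 0.73
T̂ = 0.73(22.7) + 0.27(39.9) = 16.571 + 10.773 = 27.344 → 27.34

27.34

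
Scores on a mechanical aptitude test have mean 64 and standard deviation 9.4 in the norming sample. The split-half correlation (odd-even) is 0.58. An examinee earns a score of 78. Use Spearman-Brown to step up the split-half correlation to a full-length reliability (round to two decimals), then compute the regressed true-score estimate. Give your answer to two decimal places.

74.22

Spearman-Brown: ρ = 2r/(1 + r) = 2(0.58)/(1 + 0.58) = 1.160/1.58 = 0.7342 → 0.73
Weight the observed score by reliability and the mean by (1 − reliability): T̂ = 0.73·78 + 0.27·64 = 56.94 + 17.28 = 74.220.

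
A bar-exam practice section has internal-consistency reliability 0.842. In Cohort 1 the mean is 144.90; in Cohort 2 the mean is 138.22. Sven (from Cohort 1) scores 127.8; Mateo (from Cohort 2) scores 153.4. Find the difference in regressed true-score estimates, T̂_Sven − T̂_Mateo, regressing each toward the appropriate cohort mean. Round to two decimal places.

-20.50

T̂_Sven = 0.842(127.8) + 0.158(144.90) = 130.5018
T̂_Mateo = 0.842(153.4) + 0.158(138.22) = 151.0016
Difference = 130.5018 − 151.0016 = -20.4998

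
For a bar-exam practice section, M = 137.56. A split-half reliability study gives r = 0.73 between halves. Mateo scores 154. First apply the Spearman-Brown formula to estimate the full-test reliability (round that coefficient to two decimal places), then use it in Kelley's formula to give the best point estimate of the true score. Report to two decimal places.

151.37

Spearman-Brown: ρ = 2r/(1 + r) = 2(0.73)/(1 + 0.73) = 1.460/1.73 = 0.8439 → 0.84
Kelley's formula gives T̂ = 0.84·154 + 0.16·137.56 = 129.36 + 22.0096 = 151.370.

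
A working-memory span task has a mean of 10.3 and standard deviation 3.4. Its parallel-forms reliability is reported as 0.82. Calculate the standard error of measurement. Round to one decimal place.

SEM = SD · √(1 − ρ) = 3.4 × √0.18 = 3.4 × 0.4243 = 1.442

1.4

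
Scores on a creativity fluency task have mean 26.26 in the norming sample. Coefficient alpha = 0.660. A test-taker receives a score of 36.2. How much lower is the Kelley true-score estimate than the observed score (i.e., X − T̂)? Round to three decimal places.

3.380

T̂ = ρX + (1 − ρ)μ
  = 0.660 × 36.2 + 0.340 × 26.26
  = 23.8920 + 8.92840
  = 32.82040
  ≈ 32.8204
X − T̂ = 36.2 − 32.8204 = 3.3796 → 3.380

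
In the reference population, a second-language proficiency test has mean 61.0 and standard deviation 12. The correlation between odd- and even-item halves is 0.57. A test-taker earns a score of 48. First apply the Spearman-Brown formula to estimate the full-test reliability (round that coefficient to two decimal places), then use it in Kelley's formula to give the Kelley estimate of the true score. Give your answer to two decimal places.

51.51

Spearman-Brown: ρ = 2r/(1 + r) = 2(0.57)/(1 + 0.57) = 1.140/1.57 = 0.7261 → 0.73
T̂ = 0.73(48) + 0.27(61.0) = 35.04 + 16.470 = 51.510 → 51.51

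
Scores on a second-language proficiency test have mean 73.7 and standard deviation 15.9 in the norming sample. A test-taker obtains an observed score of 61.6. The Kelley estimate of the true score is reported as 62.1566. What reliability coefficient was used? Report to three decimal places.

0.954

T̂ = ρX + (1 − ρ)μ  ⇒  T̂ − μ = ρ(X − μ)
ρ = (T̂ − μ)/(X − μ) = (62.1566 − 73.7) / (61.6 − 73.7) = -11.5434 / -12.1 = 0.95400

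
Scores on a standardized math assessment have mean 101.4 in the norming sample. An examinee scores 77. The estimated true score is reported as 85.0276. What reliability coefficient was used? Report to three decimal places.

T̂ = ρX + (1 − ρ)μ  ⇒  T̂ − μ = ρ(X − μ)
ρ = (T̂ − μ)/(X − μ) = (85.0276 − 101.4) / (77 − 101.4) = -16.3724 / -24.4 = 0.67100

0.671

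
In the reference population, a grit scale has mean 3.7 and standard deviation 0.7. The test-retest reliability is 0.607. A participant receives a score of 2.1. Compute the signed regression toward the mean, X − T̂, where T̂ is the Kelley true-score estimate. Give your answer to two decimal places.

-0.63

T̂ = ρX + (1 − ρ)μ
  = 0.607 × 2.1 + 0.393 × 3.7
  = 1.2747 + 1.4541
  = 2.7288
  ≈ 2.729
X − T̂ = 2.1 − 2.729 = -0.629 → -0.63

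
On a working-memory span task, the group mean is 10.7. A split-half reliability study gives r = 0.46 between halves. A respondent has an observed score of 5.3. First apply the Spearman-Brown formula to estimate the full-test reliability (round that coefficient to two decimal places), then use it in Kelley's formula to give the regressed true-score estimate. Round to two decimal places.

7.30

Spearman-Brown: ρ = 2r/(1 + r) = 2(0.46)/(1 + 0.46) = 0.920/1.46 = 0.6301 → 0.63
Kelley's formula gives T̂ = 0.63·5.3 + 0.37·10.7 = 3.339 + 3.959 = 7.298.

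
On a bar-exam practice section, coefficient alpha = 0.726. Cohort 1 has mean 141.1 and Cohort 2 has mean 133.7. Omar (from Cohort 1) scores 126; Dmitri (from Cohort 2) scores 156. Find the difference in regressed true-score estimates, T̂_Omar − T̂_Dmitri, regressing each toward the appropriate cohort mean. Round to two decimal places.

T̂_Omar = 0.726(126) + 0.274(141.1) = 130.1374
T̂_Dmitri = 0.726(156) + 0.274(133.7) = 149.8898
Difference = 130.1374 − 149.8898 = -19.7524

-19.75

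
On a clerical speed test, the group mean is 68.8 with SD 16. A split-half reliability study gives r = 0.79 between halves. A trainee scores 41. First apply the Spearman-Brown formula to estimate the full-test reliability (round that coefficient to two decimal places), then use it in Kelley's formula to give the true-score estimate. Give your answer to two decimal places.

Spearman-Brown: ρ = 2r/(1 + r) = 2(0.79)/(1 + 0.79) = 1.580/1.79 = 0.8827 → 0.88
T̂ = 0.88(41) + 0.12(68.8) = 36.08 + 8.256 = 44.336 → 44.34

44.34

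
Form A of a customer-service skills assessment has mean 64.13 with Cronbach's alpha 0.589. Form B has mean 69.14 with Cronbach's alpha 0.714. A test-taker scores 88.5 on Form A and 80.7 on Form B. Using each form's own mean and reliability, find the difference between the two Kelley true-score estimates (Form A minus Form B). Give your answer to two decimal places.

T̂_A = 0.589(88.5) + 0.411(64.13) = 78.4839
T̂_B = 0.714(80.7) + 0.286(69.14) = 77.3938
T̂_A − T̂_B = 1.0901

1.09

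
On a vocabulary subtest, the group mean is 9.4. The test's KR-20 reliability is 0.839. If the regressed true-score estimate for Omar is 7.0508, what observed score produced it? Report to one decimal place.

T̂ = ρX + (1 − ρ)μ  ⇒  X = (T̂ − (1 − ρ)μ) / ρ
X = (7.0508 − 0.161 × 9.4) / 0.839 = (7.0508 − 1.5134) / 0.839 = 5.5374 / 0.839 = 6.600

6.6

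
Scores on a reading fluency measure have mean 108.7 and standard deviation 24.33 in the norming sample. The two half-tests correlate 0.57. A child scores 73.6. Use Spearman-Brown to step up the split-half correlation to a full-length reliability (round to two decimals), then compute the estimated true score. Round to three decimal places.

Spearman-Brown: ρ = 2r/(1 + r) = 2(0.57)/(1 + 0.57) = 1.140/1.57 = 0.7261 → 0.73
T̂ = 0.73(73.6) + 0.27(108.7) = 53.728 + 29.349 = 83.0770 → 83.077

83.077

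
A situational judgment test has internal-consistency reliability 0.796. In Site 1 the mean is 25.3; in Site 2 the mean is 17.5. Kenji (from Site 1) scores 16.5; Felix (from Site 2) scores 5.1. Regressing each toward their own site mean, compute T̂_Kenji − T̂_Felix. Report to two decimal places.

10.67

T̂_Kenji = 0.796(16.5) + 0.204(25.3) = 18.2952
T̂_Felix = 0.796(5.1) + 0.204(17.5) = 7.6296
Difference = 18.2952 − 7.6296 = 10.6656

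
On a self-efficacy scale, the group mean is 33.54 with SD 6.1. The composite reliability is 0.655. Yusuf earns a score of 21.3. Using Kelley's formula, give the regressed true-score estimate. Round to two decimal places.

T̂ = 0.655(21.3) + 0.345(33.54) = 13.9515 + 11.57130 = 25.523 → 25.52

25.52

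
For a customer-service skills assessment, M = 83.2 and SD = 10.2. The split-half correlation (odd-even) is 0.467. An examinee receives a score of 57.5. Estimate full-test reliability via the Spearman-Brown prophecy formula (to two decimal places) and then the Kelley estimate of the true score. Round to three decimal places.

Spearman-Brown: ρ = 2r/(1 + r) = 2(0.467)/(1 + 0.467) = 0.9340/1.467 = 0.6367 → 0.64
T̂ = ρX + (1 − ρ)μ
  = 0.64 × 57.5 + 0.36 × 83.2
  = 36.800 + 29.952
  = 66.7520
  ≈ 66.752

66.752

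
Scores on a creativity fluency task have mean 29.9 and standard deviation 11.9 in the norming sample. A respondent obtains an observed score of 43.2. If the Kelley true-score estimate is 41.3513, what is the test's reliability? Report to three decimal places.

T̂ = ρX + (1 − ρ)μ  ⇒  T̂ − μ = ρ(X − μ)
ρ = (T̂ − μ)/(X − μ) = (41.3513 − 29.9) / (43.2 − 29.9) = 11.4513 / 13.3 = 0.86100

0.861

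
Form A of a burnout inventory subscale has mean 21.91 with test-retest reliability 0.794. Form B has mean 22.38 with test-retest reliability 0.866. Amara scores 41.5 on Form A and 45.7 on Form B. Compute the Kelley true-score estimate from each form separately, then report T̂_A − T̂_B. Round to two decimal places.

T̂_A = 0.794(41.5) + 0.206(21.91) = 37.4645
T̂_B = 0.866(45.7) + 0.134(22.38) = 42.5751
T̂_A − T̂_B = -5.1107

-5.11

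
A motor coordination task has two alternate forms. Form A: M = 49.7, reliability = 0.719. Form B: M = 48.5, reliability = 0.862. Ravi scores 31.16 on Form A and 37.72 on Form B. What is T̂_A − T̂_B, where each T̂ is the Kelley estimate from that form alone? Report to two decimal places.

T̂_A = 0.719(31.16) + 0.281(49.7) = 36.3697
T̂_B = 0.862(37.72) + 0.138(48.5) = 39.2076
T̂_A − T̂_B = -2.8379

-2.84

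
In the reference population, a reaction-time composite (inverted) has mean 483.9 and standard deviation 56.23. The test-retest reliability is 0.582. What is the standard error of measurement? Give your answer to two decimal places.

36.35

SEM = SD · √(1 − ρ) = 56.23 × √0.418 = 56.23 × 0.6465 = 36.354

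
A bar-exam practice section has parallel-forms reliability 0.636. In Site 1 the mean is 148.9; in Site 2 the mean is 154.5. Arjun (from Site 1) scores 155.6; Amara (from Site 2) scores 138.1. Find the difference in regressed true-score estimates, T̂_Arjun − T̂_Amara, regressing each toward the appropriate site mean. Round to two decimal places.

9.09

T̂_Arjun = 0.636(155.6) + 0.364(148.9) = 153.1612
T̂_Amara = 0.636(138.1) + 0.364(154.5) = 144.0696
Difference = 153.1612 − 144.0696 = 9.0916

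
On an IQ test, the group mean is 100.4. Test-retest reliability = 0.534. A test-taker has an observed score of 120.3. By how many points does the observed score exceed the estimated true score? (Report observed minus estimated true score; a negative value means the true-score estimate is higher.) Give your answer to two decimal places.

9.27

T̂ = ρX + (1 − ρ)μ
  = 0.534 × 120.3 + 0.466 × 100.4
  = 64.2402 + 46.7864
  = 111.0266
  ≈ 111.027
X − T̂ = 120.3 − 111.027 = 9.273 → 9.27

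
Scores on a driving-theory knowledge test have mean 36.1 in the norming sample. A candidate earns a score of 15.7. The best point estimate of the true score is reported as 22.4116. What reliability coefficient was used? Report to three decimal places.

0.671

T̂ = ρX + (1 − ρ)μ  ⇒  T̂ − μ = ρ(X − μ)
ρ = (T̂ − μ)/(X − μ) = (22.4116 − 36.1) / (15.7 − 36.1) = -13.6884 / -20.4 = 0.67100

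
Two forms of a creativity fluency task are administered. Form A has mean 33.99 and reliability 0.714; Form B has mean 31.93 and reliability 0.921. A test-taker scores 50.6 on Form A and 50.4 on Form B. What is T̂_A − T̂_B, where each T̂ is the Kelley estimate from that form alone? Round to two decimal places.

-3.09

T̂_A = 0.714(50.6) + 0.286(33.99) = 45.8495
T̂_B = 0.921(50.4) + 0.079(31.93) = 48.9409
T̂_A − T̂_B = -3.0913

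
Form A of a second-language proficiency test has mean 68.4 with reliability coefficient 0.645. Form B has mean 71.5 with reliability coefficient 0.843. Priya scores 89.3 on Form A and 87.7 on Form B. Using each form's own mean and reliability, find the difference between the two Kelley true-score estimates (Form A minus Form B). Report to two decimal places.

T̂_A = 0.645(89.3) + 0.355(68.4) = 81.8805
T̂_B = 0.843(87.7) + 0.157(71.5) = 85.1566
T̂_A − T̂_B = -3.2761

-3.28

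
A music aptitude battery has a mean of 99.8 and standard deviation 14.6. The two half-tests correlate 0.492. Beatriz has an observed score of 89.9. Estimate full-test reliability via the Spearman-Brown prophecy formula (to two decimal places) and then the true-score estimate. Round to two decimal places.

93.27

Spearman-Brown: ρ = 2r/(1 + r) = 2(0.492)/(1 + 0.492) = 0.9840/1.492 = 0.6595 → 0.66
Kelley's formula gives T̂ = 0.66·89.9 + 0.34·99.8 = 59.334 + 33.932 = 93.266.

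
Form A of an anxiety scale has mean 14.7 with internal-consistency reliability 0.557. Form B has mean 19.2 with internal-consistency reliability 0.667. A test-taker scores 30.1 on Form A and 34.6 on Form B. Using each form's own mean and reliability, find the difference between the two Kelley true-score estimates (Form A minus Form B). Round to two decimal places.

T̂_A = 0.557(30.1) + 0.443(14.7) = 23.2778
T̂_B = 0.667(34.6) + 0.333(19.2) = 29.4718
T̂_A − T̂_B = -6.1940

-6.19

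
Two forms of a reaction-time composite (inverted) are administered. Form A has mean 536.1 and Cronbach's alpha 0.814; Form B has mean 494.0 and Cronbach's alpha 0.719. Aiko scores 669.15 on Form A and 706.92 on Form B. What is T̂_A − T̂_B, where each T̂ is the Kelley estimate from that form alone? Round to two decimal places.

T̂_A = 0.814(669.15) + 0.186(536.1) = 644.4027
T̂_B = 0.719(706.92) + 0.281(494.0) = 647.0895
T̂_A − T̂_B = -2.6868

-2.69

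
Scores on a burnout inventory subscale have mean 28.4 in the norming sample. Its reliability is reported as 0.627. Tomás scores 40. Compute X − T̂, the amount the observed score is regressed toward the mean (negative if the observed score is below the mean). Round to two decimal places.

T̂ = 0.627(40) + 0.373(28.4) = 25.080 + 10.5932 = 35.6732 → 35.673
X − T̂ = 40 − 35.673 = 4.327 → 4.33

4.33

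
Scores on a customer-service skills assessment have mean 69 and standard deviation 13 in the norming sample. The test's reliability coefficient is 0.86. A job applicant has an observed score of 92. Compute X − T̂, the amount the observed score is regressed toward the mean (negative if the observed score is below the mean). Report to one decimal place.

T̂ = 0.86(92) + 0.14(69) = 79.12 + 9.66 = 88.780 → 88.78
X − T̂ = 92 − 88.78 = 3.22 → 3.2

3.2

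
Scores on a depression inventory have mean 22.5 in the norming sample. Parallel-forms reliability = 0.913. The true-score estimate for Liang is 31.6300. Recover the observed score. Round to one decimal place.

T̂ = ρX + (1 − ρ)μ  ⇒  X = (T̂ − (1 − ρ)μ) / ρ
X = (31.6300 − 0.087 × 22.5) / 0.913 = (31.6300 − 1.9575) / 0.913 = 29.6725 / 0.913 = 32.500

32.5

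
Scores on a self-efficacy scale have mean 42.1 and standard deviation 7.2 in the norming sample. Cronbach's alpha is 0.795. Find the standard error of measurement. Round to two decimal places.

SEM = SD · √(1 − ρ) = 7.2 × √0.205 = 7.2 × 0.4528 = 3.260

3.26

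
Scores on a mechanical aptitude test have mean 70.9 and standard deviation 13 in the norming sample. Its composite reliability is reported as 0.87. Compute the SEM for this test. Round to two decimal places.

SEM = SD · √(1 − ρ) = 13 × √0.13 = 13 × 0.3606 = 4.687

4.69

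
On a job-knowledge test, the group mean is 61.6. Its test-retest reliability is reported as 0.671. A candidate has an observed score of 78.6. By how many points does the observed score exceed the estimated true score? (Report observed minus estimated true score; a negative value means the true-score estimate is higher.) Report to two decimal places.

5.59

T̂ = 0.671(78.6) + 0.329(61.6) = 52.7406 + 20.2664 = 73.0070 → 73.007
X − T̂ = 78.6 − 73.007 = 5.593 → 5.59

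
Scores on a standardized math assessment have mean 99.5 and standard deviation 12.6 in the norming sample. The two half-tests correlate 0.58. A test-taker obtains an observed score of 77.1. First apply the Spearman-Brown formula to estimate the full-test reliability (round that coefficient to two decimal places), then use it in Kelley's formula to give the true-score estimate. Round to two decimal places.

83.15

Spearman-Brown: ρ = 2r/(1 + r) = 2(0.58)/(1 + 0.58) = 1.160/1.58 = 0.7342 → 0.73
T̂ = 0.73(77.1) + 0.27(99.5) = 56.283 + 26.865 = 83.148 → 83.15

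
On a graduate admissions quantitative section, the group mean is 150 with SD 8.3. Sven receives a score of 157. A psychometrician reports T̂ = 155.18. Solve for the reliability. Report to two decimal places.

0.74

T̂ = ρX + (1 − ρ)μ  ⇒  T̂ − μ = ρ(X − μ)
ρ = (T̂ − μ)/(X − μ) = (155.18 − 150) / (157 − 150) = 5.18 / 7.0 = 0.7400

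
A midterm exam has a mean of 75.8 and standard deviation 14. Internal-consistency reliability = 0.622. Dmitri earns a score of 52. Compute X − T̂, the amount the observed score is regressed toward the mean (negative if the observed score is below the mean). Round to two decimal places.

-9.00

Kelley's formula gives T̂ = 0.622·52 + 0.378·75.8 = 32.344 + 28.6524 = 60.9964.
X − T̂ = 52 − 60.996 = -8.996 → -9.00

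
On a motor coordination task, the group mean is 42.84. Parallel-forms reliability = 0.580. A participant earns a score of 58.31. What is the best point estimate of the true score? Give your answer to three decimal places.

51.813

Regress the observed score toward the mean by the unreliability: T̂ = 0.580·58.31 + 0.420·42.84 = 33.81980 + 17.99280 = 51.8126.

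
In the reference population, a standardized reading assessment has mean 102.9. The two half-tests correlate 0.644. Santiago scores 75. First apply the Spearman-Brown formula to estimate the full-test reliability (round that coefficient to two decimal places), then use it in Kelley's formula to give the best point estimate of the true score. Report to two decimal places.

81.14

Spearman-Brown: ρ = 2r/(1 + r) = 2(0.644)/(1 + 0.644) = 1.2880/1.644 = 0.7835 → 0.78
T̂ = 0.78(75) + 0.22(102.9) = 58.50 + 22.638 = 81.138 → 81.14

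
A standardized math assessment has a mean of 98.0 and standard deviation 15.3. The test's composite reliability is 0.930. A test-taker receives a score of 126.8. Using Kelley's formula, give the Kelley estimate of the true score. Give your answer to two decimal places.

T̂ = 0.930(126.8) + 0.070(98.0) = 117.9240 + 6.8600 = 124.784 → 124.78

124.78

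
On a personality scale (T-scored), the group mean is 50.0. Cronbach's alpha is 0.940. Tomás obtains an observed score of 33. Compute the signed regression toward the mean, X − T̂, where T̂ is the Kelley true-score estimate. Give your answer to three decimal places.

T̂ = ρX + (1 − ρ)μ
  = 0.940 × 33 + 0.060 × 50.0
  = 31.020 + 3.0000
  = 34.02000
  ≈ 34.0200
X − T̂ = 33 − 34.0200 = -1.0200 → -1.020

-1.020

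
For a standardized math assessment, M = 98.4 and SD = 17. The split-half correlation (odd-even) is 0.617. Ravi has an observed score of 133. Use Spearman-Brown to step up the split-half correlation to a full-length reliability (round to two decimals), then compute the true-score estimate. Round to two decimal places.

124.70

Spearman-Brown: ρ = 2r/(1 + r) = 2(0.617)/(1 + 0.617) = 1.2340/1.617 = 0.7631 → 0.76
T̂ = ρX + (1 − ρ)μ
  = 0.76 × 133 + 0.24 × 98.4
  = 101.08 + 23.616
  = 124.696
  ≈ 124.70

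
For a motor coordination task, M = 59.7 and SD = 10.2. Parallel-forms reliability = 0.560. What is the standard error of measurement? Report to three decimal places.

SEM = SD · √(1 − ρ) = 10.2 × √0.440 = 10.2 × 0.6633 = 6.7659

6.766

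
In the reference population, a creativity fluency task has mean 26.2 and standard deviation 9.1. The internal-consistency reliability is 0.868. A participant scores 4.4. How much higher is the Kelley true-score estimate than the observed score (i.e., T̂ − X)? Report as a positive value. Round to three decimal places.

Kelley's formula gives T̂ = 0.868·4.4 + 0.132·26.2 = 3.8192 + 3.4584 = 7.27760.
T̂ − X = 7.2776 − 4.4 = 2.8776 → 2.878

2.878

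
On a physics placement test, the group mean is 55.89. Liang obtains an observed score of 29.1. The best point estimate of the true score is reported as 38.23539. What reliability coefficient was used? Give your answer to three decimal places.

T̂ = ρX + (1 − ρ)μ  ⇒  T̂ − μ = ρ(X − μ)
ρ = (T̂ − μ)/(X − μ) = (38.23539 − 55.89) / (29.1 − 55.89) = -17.65461 / -26.79 = 0.65900

0.659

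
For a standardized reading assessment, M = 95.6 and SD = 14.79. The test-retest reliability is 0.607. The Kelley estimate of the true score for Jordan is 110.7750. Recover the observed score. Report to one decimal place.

120.6

T̂ = ρX + (1 − ρ)μ  ⇒  X = (T̂ − (1 − ρ)μ) / ρ
X = (110.7750 − 0.393 × 95.6) / 0.607 = (110.7750 − 37.5708) / 0.607 = 73.2042 / 0.607 = 120.600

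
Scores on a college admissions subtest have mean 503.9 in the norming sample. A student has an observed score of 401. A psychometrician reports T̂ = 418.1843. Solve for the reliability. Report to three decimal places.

0.833

T̂ = ρX + (1 − ρ)μ  ⇒  T̂ − μ = ρ(X − μ)
ρ = (T̂ − μ)/(X − μ) = (418.1843 − 503.9) / (401 − 503.9) = -85.7157 / -102.9 = 0.83300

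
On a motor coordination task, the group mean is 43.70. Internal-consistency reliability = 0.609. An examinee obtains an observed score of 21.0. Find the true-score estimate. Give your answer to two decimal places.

T̂ = ρX + (1 − ρ)μ
  = 0.609 × 21.0 + 0.391 × 43.70
  = 12.7890 + 17.08670
  = 29.876
  ≈ 29.88

29.88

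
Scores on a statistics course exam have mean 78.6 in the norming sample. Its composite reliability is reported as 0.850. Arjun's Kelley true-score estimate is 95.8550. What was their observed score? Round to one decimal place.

98.9

T̂ = ρX + (1 − ρ)μ  ⇒  X = (T̂ − (1 − ρ)μ) / ρ
X = (95.8550 − 0.150 × 78.6) / 0.850 = (95.8550 − 11.7900) / 0.850 = 84.0650 / 0.850 = 98.900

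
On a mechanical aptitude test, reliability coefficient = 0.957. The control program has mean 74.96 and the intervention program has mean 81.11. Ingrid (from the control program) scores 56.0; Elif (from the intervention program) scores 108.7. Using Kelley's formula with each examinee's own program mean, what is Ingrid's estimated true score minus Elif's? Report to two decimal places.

-50.70

T̂_Ingrid = 0.957(56.0) + 0.043(74.96) = 56.8153
T̂_Elif = 0.957(108.7) + 0.043(81.11) = 107.5136
Difference = 56.8153 − 107.5136 = -50.6983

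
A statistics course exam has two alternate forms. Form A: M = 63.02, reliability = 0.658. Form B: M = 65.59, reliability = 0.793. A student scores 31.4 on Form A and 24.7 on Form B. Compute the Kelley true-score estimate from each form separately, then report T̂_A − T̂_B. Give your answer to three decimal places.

T̂_A = 0.658(31.4) + 0.342(63.02) = 42.21404
T̂_B = 0.793(24.7) + 0.207(65.59) = 33.16423
T̂_A − T̂_B = 9.04981

9.050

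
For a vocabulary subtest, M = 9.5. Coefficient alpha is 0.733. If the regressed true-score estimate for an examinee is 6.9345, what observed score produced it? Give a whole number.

6

T̂ = ρX + (1 − ρ)μ  ⇒  X = (T̂ − (1 − ρ)μ) / ρ
X = (6.9345 − 0.267 × 9.5) / 0.733 = (6.9345 − 2.5365) / 0.733 = 4.3980 / 0.733 = 6.00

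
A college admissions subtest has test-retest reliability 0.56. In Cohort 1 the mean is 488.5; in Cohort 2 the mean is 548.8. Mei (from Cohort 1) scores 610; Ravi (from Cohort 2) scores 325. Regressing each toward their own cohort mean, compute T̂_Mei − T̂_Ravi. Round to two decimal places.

133.07

T̂_Mei = 0.56(610) + 0.44(488.5) = 556.5400
T̂_Ravi = 0.56(325) + 0.44(548.8) = 423.4720
Difference = 556.5400 − 423.4720 = 133.0680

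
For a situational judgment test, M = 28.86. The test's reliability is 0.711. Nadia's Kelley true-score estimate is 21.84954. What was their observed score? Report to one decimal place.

T̂ = ρX + (1 − ρ)μ  ⇒  X = (T̂ − (1 − ρ)μ) / ρ
X = (21.84954 − 0.289 × 28.86) / 0.711 = (21.84954 − 8.34054) / 0.711 = 13.50900 / 0.711 = 19.000

19.0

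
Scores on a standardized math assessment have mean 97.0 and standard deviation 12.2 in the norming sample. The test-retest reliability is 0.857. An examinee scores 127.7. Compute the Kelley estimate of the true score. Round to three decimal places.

T̂ = ρX + (1 − ρ)μ
  = 0.857 × 127.7 + 0.143 × 97.0
  = 109.4389 + 13.8710
  = 123.3099
  ≈ 123.310

123.310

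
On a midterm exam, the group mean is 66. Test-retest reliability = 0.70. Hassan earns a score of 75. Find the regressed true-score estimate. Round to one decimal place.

72.3

Regress the observed score toward the mean by the unreliability: T̂ = 0.70·75 + 0.30·66 = 52.50 + 19.80 = 72.30.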